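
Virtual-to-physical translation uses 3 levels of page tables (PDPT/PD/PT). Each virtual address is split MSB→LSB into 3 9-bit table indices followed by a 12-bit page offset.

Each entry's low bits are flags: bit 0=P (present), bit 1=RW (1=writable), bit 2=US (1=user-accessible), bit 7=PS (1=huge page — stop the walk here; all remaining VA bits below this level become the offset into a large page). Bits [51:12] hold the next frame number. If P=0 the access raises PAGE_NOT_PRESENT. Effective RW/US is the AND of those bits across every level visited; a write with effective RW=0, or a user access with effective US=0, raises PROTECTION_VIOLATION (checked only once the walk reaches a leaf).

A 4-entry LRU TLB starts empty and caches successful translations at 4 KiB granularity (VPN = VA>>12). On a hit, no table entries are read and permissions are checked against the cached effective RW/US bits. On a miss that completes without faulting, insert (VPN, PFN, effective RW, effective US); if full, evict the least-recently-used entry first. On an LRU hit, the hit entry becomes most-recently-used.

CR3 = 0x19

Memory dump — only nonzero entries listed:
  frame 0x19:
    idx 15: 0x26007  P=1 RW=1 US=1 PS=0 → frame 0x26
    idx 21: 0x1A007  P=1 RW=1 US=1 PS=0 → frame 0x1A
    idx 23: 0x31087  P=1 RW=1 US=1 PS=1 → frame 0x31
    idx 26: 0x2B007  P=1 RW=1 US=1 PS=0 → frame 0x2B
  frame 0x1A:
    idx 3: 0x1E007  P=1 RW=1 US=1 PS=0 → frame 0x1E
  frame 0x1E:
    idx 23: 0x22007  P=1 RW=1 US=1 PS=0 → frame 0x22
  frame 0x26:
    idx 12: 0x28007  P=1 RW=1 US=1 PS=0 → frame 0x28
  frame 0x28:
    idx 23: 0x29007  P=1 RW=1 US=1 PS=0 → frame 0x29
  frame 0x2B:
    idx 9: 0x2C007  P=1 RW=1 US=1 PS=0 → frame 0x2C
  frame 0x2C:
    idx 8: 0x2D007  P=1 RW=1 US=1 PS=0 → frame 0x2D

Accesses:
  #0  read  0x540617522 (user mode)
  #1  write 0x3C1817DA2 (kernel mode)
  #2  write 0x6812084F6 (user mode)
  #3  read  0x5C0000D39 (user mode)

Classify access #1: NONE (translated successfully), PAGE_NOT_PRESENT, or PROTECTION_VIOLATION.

Walk each access:
#0 VA=0x540617522 (r,user):
  [0] read 0x19 idx=21: raw=0x1A007 flags P=1 W=1 U=1 S=0
  [1] read 0x1A idx=3: raw=0x1E007 flags P=1 W=1 U=1 S=0
  [2] read 0x1E idx=23: raw=0x22007 flags P=1 W=1 U=1 S=0
  → PA=0x22522  (3 entries read)
#1 VA=0x3C1817DA2 (w,kernel):
  [0] read 0x19 idx=15: raw=0x26007 flags P=1 W=1 U=1 S=0
  [1] read 0x26 idx=12: raw=0x28007 flags P=1 W=1 U=1 S=0
  [2] read 0x28 idx=23: raw=0x29007 flags P=1 W=1 U=1 S=0
  → PA=0x29DA2  (3 entries read)
#2 VA=0x6812084F6 (w,user):
  [0] read 0x19 idx=26: raw=0x2B007 flags P=1 W=1 U=1 S=0
  [1] read 0x2B idx=9: raw=0x2C007 flags P=1 W=1 U=1 S=0
  [2] read 0x2C idx=8: raw=0x2D007 flags P=1 W=1 U=1 S=0
  → PA=0x2D4F6  (3 entries read)
#3 VA=0x5C0000D39 (r,user):
  [0] read 0x19 idx=23: raw=0x31087 flags P=1 W=1 U=1 S=1
  → PA=0x31D39 (huge @L0)  (1 entries read)

Access #1 fault: NONE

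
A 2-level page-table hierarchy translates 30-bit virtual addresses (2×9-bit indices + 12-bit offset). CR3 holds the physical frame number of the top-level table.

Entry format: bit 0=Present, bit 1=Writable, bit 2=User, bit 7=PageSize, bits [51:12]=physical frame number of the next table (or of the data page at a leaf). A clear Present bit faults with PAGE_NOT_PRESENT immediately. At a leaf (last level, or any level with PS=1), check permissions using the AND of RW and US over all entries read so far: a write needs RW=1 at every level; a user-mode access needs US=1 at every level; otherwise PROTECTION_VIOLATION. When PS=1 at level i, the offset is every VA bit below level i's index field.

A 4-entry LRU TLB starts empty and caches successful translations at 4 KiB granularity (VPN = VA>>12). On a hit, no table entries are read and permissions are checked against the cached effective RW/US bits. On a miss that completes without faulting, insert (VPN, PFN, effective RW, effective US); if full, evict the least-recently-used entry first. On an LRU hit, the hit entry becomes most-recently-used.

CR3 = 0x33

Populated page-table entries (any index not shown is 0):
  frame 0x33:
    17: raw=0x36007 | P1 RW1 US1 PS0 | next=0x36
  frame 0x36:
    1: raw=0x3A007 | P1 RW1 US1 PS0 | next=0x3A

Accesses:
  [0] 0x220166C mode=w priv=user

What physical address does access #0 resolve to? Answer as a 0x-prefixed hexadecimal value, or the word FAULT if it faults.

Per-access translation:
#0 VA=0x220166C (w,user):
  [0] read 0x33 idx=17: raw=0x36007 flags P=1 W=1 U=1 S=0
  [1] read 0x36 idx=1: raw=0x3A007 flags P=1 W=1 U=1 S=0
  → PA=0x3A66C  (2 entries read)

Access #0 PA: 0x3A66C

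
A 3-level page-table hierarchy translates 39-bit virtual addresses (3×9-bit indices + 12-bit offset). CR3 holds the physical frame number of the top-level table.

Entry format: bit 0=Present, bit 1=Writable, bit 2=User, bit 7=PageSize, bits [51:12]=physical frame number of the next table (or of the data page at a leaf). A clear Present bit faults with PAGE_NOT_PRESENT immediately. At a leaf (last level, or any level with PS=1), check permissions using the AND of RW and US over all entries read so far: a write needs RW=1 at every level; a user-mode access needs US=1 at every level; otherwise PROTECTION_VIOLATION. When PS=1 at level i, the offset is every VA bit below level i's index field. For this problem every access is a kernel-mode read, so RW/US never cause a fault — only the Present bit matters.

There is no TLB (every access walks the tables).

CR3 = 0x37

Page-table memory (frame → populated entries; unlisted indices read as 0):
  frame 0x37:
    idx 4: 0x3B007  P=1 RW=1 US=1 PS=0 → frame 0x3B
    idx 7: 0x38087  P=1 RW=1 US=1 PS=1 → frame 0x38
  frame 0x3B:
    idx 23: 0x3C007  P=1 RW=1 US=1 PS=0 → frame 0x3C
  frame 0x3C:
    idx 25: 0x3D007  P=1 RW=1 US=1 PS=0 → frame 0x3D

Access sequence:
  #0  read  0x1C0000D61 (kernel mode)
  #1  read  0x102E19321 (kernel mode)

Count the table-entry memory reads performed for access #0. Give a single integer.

Trace:
#0 VA=0x1C0000D61 (r,kernel):
  lvl0: tbl 0x37, slot 7 ⇒ 0x38087 (P1/RW1/US1/PS1)
  → PA=0x38D61 (huge @L0)  (1 entries read)
#1 VA=0x102E19321 (r,kernel):
  lvl0: tbl 0x37, slot 4 ⇒ 0x3B007 (P1/RW1/US1/PS0)
  lvl1: tbl 0x3B, slot 23 ⇒ 0x3C007 (P1/RW1/US1/PS0)
  lvl2: tbl 0x3C, slot 25 ⇒ 0x3D007 (P1/RW1/US1/PS0)
  → PA=0x3D321  (3 entries read)

Entries read for #0: 1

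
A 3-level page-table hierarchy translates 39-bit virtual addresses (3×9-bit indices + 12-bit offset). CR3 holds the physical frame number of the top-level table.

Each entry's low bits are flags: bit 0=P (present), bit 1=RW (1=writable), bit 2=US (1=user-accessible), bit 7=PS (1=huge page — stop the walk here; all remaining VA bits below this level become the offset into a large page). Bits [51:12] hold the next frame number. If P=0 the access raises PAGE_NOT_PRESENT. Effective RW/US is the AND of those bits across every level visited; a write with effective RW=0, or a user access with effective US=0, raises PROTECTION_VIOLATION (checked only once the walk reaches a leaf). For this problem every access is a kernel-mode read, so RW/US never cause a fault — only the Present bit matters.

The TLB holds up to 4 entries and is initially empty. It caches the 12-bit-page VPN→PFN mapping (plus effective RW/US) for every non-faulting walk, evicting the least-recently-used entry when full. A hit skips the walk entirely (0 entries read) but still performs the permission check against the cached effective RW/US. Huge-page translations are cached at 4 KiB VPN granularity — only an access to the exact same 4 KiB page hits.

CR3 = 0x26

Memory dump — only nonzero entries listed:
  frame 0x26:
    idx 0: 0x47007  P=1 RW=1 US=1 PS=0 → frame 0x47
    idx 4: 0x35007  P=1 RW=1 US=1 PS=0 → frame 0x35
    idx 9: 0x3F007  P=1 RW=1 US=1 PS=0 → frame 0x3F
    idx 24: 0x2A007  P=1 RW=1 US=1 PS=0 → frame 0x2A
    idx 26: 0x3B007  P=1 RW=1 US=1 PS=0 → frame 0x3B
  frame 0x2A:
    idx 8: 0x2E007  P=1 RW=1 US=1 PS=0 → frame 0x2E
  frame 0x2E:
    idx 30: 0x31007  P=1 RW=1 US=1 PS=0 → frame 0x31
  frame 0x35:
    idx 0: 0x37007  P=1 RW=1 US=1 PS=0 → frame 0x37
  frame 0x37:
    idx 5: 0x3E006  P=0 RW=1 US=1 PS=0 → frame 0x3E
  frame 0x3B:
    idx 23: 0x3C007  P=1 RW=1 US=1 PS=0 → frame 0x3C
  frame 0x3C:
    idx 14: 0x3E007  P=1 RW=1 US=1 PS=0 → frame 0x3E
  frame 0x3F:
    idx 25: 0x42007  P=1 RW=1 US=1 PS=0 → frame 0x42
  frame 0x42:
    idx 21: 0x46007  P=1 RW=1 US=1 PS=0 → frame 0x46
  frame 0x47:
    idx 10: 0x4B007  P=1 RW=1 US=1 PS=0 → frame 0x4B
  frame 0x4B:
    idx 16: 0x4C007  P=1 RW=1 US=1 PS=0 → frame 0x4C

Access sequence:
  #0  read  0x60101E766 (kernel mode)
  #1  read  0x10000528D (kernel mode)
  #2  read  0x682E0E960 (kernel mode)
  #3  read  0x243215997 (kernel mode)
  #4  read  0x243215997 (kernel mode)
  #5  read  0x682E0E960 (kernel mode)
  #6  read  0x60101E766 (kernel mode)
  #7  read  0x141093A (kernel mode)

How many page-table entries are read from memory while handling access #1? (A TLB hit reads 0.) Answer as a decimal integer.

Trace:
#0 VA=0x60101E766 (r,kernel):
  L0 @0x26[24] → 0x2A007  P=1,RW=1,US=1,PS=0
  L1 @0x2A[8] → 0x2E007  P=1,RW=1,US=1,PS=0
  L2 @0x2E[30] → 0x31007  P=1,RW=1,US=1,PS=0
  ✓ 0x31766  — 3 lookups
#1 VA=0x10000528D (r,kernel):
  L0 @0x26[4] → 0x35007  P=1,RW=1,US=1,PS=0
  L1 @0x35[0] → 0x37007  P=1,RW=1,US=1,PS=0
  L2 @0x37[5] → 0x3E006  P=0,RW=1,US=1,PS=0
  ✗ PAGE_NOT_PRESENT  [3 reads]
#2 VA=0x682E0E960 (r,kernel):
  L0 @0x26[26] → 0x3B007  P=1,RW=1,US=1,PS=0
  L1 @0x3B[23] → 0x3C007  P=1,RW=1,US=1,PS=0
  L2 @0x3C[14] → 0x3E007  P=1,RW=1,US=1,PS=0
  ✓ 0x3E960  — 3 lookups
#3 VA=0x243215997 (r,kernel):
  L0 @0x26[9] → 0x3F007  P=1,RW=1,US=1,PS=0
  L1 @0x3F[25] → 0x42007  P=1,RW=1,US=1,PS=0
  L2 @0x42[21] → 0x46007  P=1,RW=1,US=1,PS=0
  ✓ 0x46997  — 3 lookups
#4 VA=0x243215997 (r,kernel):
  TLB hit vpn=0x243215 → PA=0x46997
#5 VA=0x682E0E960 (r,kernel):
  TLB hit vpn=0x682E0E → PA=0x3E960
#6 VA=0x60101E766 (r,kernel):
  TLB hit vpn=0x60101E → PA=0x31766
#7 VA=0x141093A (r,kernel):
  L0 @0x26[0] → 0x47007  P=1,RW=1,US=1,PS=0
  L1 @0x47[10] → 0x4B007  P=1,RW=1,US=1,PS=0
  L2 @0x4B[16] → 0x4C007  P=1,RW=1,US=1,PS=0
  ✓ 0x4C93A  — 3 lookups

Entries read for #1: 3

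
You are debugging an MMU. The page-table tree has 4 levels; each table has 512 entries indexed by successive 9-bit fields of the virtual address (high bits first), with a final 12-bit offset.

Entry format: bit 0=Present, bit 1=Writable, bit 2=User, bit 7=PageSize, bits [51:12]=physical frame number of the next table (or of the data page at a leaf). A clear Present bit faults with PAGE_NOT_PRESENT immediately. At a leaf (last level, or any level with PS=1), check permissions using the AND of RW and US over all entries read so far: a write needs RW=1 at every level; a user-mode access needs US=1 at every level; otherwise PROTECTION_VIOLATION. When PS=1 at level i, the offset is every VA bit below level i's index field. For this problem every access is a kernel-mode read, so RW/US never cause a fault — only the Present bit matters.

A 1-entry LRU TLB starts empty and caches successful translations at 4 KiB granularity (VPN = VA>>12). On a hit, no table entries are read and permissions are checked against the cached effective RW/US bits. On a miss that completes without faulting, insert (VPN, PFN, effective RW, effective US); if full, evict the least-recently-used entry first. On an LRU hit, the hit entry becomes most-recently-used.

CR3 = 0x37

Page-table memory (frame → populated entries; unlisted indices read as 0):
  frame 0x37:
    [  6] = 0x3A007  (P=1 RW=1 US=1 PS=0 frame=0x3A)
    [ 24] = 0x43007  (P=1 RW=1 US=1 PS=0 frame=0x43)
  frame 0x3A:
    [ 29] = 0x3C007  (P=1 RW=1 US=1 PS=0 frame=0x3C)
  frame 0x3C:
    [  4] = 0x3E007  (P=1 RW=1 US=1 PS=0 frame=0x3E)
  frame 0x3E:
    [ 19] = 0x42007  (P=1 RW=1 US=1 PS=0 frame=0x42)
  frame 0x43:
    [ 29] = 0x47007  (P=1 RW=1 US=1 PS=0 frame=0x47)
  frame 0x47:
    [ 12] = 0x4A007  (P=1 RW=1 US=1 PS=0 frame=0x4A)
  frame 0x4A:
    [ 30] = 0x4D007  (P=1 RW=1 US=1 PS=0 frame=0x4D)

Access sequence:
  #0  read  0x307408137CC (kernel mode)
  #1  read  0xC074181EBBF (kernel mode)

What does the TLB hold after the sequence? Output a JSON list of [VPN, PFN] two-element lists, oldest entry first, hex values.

Trace:
#0 VA=0x307408137CC (r,kernel):
  L0 @0x37[6] → 0x3A007  P=1,RW=1,US=1,PS=0
  L1 @0x3A[29] → 0x3C007  P=1,RW=1,US=1,PS=0
  L2 @0x3C[4] → 0x3E007  P=1,RW=1,US=1,PS=0
  L3 @0x3E[19] → 0x42007  P=1,RW=1,US=1,PS=0
  ✓ 0x427CC  — 4 lookups
#1 VA=0xC074181EBBF (r,kernel):
  L0 @0x37[24] → 0x43007  P=1,RW=1,US=1,PS=0
  L1 @0x43[29] → 0x47007  P=1,RW=1,US=1,PS=0
  L2 @0x47[12] → 0x4A007  P=1,RW=1,US=1,PS=0
  L3 @0x4A[30] → 0x4D007  P=1,RW=1,US=1,PS=0
  ✓ 0x4DBBF  — 4 lookups

TLB: [["0xC074181E", "0x4D"]]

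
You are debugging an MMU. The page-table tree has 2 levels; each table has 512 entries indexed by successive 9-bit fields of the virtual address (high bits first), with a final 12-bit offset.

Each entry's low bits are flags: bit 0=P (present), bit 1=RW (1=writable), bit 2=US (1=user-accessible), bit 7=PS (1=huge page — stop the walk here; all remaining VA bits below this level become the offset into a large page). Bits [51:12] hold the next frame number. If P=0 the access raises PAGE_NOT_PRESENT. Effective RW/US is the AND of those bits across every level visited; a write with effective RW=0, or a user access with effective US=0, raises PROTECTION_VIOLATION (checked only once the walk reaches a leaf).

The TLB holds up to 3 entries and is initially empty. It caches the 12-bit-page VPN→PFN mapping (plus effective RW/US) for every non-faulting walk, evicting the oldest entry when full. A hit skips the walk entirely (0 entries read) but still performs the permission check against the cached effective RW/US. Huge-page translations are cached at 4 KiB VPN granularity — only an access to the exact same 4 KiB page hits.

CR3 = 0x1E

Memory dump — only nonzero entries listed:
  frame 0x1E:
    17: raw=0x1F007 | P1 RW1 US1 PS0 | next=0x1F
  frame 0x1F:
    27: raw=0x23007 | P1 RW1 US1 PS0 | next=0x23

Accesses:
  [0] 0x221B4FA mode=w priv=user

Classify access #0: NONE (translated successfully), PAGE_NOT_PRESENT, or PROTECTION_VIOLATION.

Walk each access:
#0 VA=0x221B4FA (w,user):
  L0 @0x1E[17] → 0x1F007  P=1,RW=1,US=1,PS=0
  L1 @0x1F[27] → 0x23007  P=1,RW=1,US=1,PS=0
  → PA=0x234FA  (2 entries read)

Access #0 fault: NONE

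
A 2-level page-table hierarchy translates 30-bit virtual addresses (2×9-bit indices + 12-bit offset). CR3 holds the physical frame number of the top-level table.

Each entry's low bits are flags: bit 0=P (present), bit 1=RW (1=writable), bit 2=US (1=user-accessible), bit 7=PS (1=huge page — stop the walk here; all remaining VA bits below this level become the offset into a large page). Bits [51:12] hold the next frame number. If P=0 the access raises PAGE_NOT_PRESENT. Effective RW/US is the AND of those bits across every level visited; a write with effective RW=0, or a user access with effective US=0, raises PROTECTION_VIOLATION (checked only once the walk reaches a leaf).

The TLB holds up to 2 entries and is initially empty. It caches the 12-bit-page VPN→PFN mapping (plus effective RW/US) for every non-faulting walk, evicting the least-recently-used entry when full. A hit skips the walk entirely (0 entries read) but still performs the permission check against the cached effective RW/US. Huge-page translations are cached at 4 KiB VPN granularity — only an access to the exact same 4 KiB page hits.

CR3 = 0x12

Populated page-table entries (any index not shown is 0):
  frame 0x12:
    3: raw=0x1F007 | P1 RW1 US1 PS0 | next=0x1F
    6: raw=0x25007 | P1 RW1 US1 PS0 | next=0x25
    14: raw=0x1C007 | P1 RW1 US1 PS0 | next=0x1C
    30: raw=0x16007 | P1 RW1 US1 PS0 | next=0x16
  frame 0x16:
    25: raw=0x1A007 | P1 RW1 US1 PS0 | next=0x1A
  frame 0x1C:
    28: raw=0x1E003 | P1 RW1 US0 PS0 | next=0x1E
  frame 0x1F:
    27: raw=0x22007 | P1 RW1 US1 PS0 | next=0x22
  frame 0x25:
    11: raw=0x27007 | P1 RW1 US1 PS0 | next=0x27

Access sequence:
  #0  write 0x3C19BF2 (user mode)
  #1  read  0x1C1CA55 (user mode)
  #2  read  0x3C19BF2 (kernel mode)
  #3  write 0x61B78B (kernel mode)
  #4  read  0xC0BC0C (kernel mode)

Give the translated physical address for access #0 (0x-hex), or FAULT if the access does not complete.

Trace:
#0 VA=0x3C19BF2 (w,user):
  lvl0: tbl 0x12, slot 30 ⇒ 0x16007 (P1/RW1/US1/PS0)
  lvl1: tbl 0x16, slot 25 ⇒ 0x1A007 (P1/RW1/US1/PS0)
  ⇒ phys 0x1ABF2  [2 reads]
#1 VA=0x1C1CA55 (r,user):
  lvl0: tbl 0x12, slot 14 ⇒ 0x1C007 (P1/RW1/US1/PS0)
  lvl1: tbl 0x1C, slot 28 ⇒ 0x1E003 (P1/RW1/US0/PS0)
  ✗ PROTECTION_VIOLATION  [2 reads]
#2 VA=0x3C19BF2 (r,kernel):
  TLB hit vpn=0x3C19 → PA=0x1ABF2
#3 VA=0x61B78B (w,kernel):
  lvl0: tbl 0x12, slot 3 ⇒ 0x1F007 (P1/RW1/US1/PS0)
  lvl1: tbl 0x1F, slot 27 ⇒ 0x22007 (P1/RW1/US1/PS0)
  ⇒ phys 0x2278B  [2 reads]
#4 VA=0xC0BC0C (r,kernel):
  lvl0: tbl 0x12, slot 6 ⇒ 0x25007 (P1/RW1/US1/PS0)
  lvl1: tbl 0x25, slot 11 ⇒ 0x27007 (P1/RW1/US1/PS0)
  ⇒ phys 0x27C0C  [2 reads]

Access #0 PA: 0x1ABF2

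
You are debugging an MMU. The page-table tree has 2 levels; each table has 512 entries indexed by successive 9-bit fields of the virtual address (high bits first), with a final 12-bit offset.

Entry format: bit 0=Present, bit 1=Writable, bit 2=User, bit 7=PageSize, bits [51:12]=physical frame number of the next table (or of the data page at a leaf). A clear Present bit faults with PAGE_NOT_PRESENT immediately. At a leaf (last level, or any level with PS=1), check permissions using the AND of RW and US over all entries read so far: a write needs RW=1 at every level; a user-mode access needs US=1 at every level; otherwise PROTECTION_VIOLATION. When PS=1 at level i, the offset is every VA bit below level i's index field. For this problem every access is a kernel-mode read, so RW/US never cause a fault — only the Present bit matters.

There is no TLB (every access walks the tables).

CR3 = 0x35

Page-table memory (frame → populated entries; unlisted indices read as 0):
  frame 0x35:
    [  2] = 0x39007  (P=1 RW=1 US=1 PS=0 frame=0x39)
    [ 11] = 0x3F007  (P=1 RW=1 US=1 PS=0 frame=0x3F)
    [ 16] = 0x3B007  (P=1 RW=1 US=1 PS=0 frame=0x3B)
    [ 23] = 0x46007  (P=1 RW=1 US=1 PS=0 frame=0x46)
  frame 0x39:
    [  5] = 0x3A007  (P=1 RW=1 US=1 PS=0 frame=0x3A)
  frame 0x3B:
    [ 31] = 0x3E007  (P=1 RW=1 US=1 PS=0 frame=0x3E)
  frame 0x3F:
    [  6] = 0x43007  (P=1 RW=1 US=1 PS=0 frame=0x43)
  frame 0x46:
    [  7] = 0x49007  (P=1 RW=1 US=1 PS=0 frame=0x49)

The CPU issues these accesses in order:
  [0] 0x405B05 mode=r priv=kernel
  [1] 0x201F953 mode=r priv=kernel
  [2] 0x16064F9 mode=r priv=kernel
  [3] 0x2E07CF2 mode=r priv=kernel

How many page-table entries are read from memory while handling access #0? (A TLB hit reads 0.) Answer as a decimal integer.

Trace:
#0 VA=0x405B05 (r,kernel):
  lvl0: tbl 0x35, slot 2 ⇒ 0x39007 (P1/RW1/US1/PS0)
  lvl1: tbl 0x39, slot 5 ⇒ 0x3A007 (P1/RW1/US1/PS0)
  ⇒ phys 0x3AB05  [2 reads]
#1 VA=0x201F953 (r,kernel):
  lvl0: tbl 0x35, slot 16 ⇒ 0x3B007 (P1/RW1/US1/PS0)
  lvl1: tbl 0x3B, slot 31 ⇒ 0x3E007 (P1/RW1/US1/PS0)
  ⇒ phys 0x3E953  [2 reads]
#2 VA=0x16064F9 (r,kernel):
  lvl0: tbl 0x35, slot 11 ⇒ 0x3F007 (P1/RW1/US1/PS0)
  lvl1: tbl 0x3F, slot 6 ⇒ 0x43007 (P1/RW1/US1/PS0)
  ⇒ phys 0x434F9  [2 reads]
#3 VA=0x2E07CF2 (r,kernel):
  lvl0: tbl 0x35, slot 23 ⇒ 0x46007 (P1/RW1/US1/PS0)
  lvl1: tbl 0x46, slot 7 ⇒ 0x49007 (P1/RW1/US1/PS0)
  ⇒ phys 0x49CF2  [2 reads]

Entries read for #0: 2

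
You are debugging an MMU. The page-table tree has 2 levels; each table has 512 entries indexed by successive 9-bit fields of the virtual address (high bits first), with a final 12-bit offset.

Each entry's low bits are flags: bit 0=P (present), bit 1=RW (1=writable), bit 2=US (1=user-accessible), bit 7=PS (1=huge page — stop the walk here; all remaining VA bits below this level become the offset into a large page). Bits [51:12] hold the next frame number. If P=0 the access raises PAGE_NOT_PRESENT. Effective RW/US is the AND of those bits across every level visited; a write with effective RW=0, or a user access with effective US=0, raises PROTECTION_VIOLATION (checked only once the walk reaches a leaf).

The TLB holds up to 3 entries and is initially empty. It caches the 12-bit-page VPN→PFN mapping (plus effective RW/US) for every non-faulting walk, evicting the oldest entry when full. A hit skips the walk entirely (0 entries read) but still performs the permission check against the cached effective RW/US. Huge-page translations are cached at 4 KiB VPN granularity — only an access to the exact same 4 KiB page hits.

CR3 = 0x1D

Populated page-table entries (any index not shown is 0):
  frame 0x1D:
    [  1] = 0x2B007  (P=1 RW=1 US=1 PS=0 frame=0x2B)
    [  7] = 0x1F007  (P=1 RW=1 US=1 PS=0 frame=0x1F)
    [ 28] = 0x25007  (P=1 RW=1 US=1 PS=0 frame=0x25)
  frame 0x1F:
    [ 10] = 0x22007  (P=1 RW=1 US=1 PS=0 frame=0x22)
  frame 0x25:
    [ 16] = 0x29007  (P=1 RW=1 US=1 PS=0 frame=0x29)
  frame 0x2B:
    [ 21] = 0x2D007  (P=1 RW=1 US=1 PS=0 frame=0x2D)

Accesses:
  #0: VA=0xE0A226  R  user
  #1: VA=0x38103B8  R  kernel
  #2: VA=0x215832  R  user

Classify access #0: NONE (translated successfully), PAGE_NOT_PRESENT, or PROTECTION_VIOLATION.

Per-access translation:
#0 VA=0xE0A226 (r,user):
  lvl0: tbl 0x1D, slot 7 ⇒ 0x1F007 (P1/RW1/US1/PS0)
  lvl1: tbl 0x1F, slot 10 ⇒ 0x22007 (P1/RW1/US1/PS0)
  ✓ 0x22226  — 2 lookups
#1 VA=0x38103B8 (r,kernel):
  lvl0: tbl 0x1D, slot 28 ⇒ 0x25007 (P1/RW1/US1/PS0)
  lvl1: tbl 0x25, slot 16 ⇒ 0x29007 (P1/RW1/US1/PS0)
  ✓ 0x293B8  — 2 lookups
#2 VA=0x215832 (r,user):
  lvl0: tbl 0x1D, slot 1 ⇒ 0x2B007 (P1/RW1/US1/PS0)
  lvl1: tbl 0x2B, slot 21 ⇒ 0x2D007 (P1/RW1/US1/PS0)
  ✓ 0x2D832  — 2 lookups

Access #0 fault: NONE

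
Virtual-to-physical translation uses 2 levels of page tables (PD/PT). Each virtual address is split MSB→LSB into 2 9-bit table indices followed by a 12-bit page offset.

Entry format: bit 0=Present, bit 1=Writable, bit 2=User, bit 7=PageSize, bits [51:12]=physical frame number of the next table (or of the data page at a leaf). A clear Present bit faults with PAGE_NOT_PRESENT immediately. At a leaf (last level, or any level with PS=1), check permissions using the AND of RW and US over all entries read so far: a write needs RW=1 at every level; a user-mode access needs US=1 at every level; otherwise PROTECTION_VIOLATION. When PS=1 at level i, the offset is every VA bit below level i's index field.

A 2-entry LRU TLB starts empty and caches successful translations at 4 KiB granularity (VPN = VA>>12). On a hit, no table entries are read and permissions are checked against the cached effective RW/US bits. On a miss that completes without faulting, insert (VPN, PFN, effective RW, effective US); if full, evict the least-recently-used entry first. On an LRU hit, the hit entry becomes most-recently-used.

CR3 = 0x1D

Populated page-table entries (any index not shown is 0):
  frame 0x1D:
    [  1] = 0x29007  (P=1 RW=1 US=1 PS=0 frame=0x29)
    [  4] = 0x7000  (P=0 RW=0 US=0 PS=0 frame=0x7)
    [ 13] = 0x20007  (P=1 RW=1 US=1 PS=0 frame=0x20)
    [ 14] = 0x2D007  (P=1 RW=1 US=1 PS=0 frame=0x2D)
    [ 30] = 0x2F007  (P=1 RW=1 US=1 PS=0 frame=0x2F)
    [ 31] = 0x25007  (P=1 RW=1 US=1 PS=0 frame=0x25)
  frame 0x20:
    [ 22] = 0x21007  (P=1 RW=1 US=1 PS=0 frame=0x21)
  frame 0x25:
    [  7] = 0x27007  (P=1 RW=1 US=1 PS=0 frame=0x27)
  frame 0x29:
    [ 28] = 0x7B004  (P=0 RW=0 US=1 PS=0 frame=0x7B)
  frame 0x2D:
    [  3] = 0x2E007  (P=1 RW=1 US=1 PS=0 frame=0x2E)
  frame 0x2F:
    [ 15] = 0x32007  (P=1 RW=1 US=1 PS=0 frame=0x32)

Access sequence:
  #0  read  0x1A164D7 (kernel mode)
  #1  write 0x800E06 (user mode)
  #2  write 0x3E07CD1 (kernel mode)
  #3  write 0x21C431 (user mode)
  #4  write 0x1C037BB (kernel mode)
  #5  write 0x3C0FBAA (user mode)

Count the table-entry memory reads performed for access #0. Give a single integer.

Per-access translation:
#0 VA=0x1A164D7 (r,kernel):
  [0] read 0x1D idx=13: raw=0x20007 flags P=1 W=1 U=1 S=0
  [1] read 0x20 idx=22: raw=0x21007 flags P=1 W=1 U=1 S=0
  ⇒ phys 0x214D7  [2 reads]
#1 VA=0x800E06 (w,user):
  [0] read 0x1D idx=4: raw=0x7000 flags P=0 W=0 U=0 S=0
  ✗ PAGE_NOT_PRESENT  [1 reads]
#2 VA=0x3E07CD1 (w,kernel):
  [0] read 0x1D idx=31: raw=0x25007 flags P=1 W=1 U=1 S=0
  [1] read 0x25 idx=7: raw=0x27007 flags P=1 W=1 U=1 S=0
  ⇒ phys 0x27CD1  [2 reads]
#3 VA=0x21C431 (w,user):
  [0] read 0x1D idx=1: raw=0x29007 flags P=1 W=1 U=1 S=0
  [1] read 0x29 idx=28: raw=0x7B004 flags P=0 W=0 U=1 S=0
  ✗ PAGE_NOT_PRESENT  [2 reads]
#4 VA=0x1C037BB (w,kernel):
  [0] read 0x1D idx=14: raw=0x2D007 flags P=1 W=1 U=1 S=0
  [1] read 0x2D idx=3: raw=0x2E007 flags P=1 W=1 U=1 S=0
  ⇒ phys 0x2E7BB  [2 reads]
#5 VA=0x3C0FBAA (w,user):
  [0] read 0x1D idx=30: raw=0x2F007 flags P=1 W=1 U=1 S=0
  [1] read 0x2F idx=15: raw=0x32007 flags P=1 W=1 U=1 S=0
  ⇒ phys 0x32BAA  [2 reads]

Entries read for #0: 2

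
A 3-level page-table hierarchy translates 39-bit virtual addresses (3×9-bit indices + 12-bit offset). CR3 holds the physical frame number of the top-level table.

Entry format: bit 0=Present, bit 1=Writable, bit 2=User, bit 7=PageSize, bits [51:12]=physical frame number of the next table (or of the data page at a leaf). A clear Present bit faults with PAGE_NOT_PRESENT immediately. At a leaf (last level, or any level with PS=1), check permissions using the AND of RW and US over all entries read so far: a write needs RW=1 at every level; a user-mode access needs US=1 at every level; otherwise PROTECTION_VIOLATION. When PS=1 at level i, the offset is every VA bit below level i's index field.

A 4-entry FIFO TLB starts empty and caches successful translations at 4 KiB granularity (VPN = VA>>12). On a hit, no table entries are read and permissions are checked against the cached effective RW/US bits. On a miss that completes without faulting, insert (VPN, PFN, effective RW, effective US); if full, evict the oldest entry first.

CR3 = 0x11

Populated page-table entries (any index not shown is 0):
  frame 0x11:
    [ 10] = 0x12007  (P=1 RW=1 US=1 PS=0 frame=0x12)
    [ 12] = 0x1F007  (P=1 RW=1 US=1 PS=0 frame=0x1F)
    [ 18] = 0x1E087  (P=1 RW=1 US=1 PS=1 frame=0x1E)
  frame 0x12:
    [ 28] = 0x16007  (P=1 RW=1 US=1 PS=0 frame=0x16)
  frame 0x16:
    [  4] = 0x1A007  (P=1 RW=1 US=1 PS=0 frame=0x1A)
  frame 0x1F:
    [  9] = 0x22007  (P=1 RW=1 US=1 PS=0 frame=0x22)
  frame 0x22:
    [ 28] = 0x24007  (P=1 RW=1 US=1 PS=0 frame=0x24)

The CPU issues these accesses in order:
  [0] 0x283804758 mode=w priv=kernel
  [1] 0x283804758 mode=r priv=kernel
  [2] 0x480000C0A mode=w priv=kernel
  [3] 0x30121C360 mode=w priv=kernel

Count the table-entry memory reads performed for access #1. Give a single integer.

Per-access translation:
#0 VA=0x283804758 (w,kernel):
  L0: frame=0x11 idx=10 entry=0x12007 [P=1 RW=1 US=1 PS=0]
  L1: frame=0x12 idx=28 entry=0x16007 [P=1 RW=1 US=1 PS=0]
  L2: frame=0x16 idx=4 entry=0x1A007 [P=1 RW=1 US=1 PS=0]
  → PA=0x1A758  (3 entries read)
#1 VA=0x283804758 (r,kernel):
  TLB hit vpn=0x283804 → PA=0x1A758
#2 VA=0x480000C0A (w,kernel):
  L0: frame=0x11 idx=18 entry=0x1E087 [P=1 RW=1 US=1 PS=1]
  → PA=0x1EC0A (huge @L0)  (1 entries read)
#3 VA=0x30121C360 (w,kernel):
  L0: frame=0x11 idx=12 entry=0x1F007 [P=1 RW=1 US=1 PS=0]
  L1: frame=0x1F idx=9 entry=0x22007 [P=1 RW=1 US=1 PS=0]
  L2: frame=0x22 idx=28 entry=0x24007 [P=1 RW=1 US=1 PS=0]
  → PA=0x24360  (3 entries read)

Entries read for #1: 0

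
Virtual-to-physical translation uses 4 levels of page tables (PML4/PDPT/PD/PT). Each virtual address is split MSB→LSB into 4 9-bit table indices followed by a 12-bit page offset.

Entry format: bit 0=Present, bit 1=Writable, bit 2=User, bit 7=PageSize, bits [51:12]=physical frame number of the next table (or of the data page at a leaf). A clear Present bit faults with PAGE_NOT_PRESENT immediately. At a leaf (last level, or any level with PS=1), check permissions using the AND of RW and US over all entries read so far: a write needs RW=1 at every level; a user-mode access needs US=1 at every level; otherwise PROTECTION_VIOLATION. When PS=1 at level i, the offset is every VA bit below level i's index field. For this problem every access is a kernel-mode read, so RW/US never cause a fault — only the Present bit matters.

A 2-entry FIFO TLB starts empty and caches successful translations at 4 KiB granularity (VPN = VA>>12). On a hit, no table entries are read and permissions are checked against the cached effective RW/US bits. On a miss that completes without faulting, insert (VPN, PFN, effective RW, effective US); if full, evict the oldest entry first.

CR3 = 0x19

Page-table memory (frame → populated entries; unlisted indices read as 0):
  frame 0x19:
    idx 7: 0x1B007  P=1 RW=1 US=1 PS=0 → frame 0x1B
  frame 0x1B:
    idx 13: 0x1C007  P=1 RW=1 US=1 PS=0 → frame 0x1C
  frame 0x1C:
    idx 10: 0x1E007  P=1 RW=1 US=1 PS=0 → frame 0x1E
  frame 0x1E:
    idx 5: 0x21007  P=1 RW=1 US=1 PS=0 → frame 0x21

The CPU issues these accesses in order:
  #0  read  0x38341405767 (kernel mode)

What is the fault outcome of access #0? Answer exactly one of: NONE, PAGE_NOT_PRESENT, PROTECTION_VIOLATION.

Per-access translation:
#0 VA=0x38341405767 (r,kernel):
  L0 @0x19[7] → 0x1B007  P=1,RW=1,US=1,PS=0
  L1 @0x1B[13] → 0x1C007  P=1,RW=1,US=1,PS=0
  L2 @0x1C[10] → 0x1E007  P=1,RW=1,US=1,PS=0
  L3 @0x1E[5] → 0x21007  P=1,RW=1,US=1,PS=0
  → PA=0x21767  (4 entries read)

Access #0 fault: NONE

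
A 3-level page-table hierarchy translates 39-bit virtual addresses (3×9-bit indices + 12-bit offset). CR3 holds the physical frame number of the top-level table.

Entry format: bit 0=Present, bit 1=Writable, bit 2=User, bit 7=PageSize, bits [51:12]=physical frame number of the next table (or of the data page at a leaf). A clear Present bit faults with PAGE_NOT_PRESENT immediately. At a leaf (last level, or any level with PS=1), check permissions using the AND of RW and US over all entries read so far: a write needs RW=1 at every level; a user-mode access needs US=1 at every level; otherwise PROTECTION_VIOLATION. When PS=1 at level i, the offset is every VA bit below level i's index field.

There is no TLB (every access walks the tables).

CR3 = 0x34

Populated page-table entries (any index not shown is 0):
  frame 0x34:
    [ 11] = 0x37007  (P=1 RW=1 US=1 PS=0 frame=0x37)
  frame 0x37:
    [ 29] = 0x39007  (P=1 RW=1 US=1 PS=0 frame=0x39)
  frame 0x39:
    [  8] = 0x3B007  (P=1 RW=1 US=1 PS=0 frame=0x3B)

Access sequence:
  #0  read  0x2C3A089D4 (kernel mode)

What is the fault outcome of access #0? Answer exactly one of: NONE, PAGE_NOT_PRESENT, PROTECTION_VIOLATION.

Walk each access:
#0 VA=0x2C3A089D4 (r,kernel):
  [0] read 0x34 idx=11: raw=0x37007 flags P=1 W=1 U=1 S=0
  [1] read 0x37 idx=29: raw=0x39007 flags P=1 W=1 U=1 S=0
  [2] read 0x39 idx=8: raw=0x3B007 flags P=1 W=1 U=1 S=0
  → PA=0x3B9D4  (3 entries read)

Access #0 fault: NONE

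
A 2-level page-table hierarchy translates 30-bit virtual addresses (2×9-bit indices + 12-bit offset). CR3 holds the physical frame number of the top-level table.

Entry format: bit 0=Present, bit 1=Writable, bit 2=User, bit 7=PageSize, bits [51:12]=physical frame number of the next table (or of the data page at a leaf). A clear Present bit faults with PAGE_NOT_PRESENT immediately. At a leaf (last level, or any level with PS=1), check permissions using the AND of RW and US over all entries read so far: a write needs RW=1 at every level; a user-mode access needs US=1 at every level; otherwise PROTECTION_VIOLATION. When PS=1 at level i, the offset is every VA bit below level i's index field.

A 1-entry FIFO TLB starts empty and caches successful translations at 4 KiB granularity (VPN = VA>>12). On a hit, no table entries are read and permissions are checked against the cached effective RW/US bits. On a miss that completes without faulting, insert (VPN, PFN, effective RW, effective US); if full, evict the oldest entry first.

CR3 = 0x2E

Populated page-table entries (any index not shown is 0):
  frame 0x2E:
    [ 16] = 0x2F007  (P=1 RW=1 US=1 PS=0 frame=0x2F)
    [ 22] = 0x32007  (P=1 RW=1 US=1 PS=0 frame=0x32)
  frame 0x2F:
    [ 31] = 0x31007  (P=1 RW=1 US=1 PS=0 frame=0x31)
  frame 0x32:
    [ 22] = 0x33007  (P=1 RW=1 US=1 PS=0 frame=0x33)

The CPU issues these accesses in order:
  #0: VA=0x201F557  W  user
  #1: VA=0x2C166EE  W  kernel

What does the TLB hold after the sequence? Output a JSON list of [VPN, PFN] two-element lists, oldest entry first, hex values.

Trace:
#0 VA=0x201F557 (w,user):
  [0] read 0x2E idx=16: raw=0x2F007 flags P=1 W=1 U=1 S=0
  [1] read 0x2F idx=31: raw=0x31007 flags P=1 W=1 U=1 S=0
  → PA=0x31557  (2 entries read)
#1 VA=0x2C166EE (w,kernel):
  [0] read 0x2E idx=22: raw=0x32007 flags P=1 W=1 U=1 S=0
  [1] read 0x32 idx=22: raw=0x33007 flags P=1 W=1 U=1 S=0
  → PA=0x336EE  (2 entries read)

TLB: [["0x2C16", "0x33"]]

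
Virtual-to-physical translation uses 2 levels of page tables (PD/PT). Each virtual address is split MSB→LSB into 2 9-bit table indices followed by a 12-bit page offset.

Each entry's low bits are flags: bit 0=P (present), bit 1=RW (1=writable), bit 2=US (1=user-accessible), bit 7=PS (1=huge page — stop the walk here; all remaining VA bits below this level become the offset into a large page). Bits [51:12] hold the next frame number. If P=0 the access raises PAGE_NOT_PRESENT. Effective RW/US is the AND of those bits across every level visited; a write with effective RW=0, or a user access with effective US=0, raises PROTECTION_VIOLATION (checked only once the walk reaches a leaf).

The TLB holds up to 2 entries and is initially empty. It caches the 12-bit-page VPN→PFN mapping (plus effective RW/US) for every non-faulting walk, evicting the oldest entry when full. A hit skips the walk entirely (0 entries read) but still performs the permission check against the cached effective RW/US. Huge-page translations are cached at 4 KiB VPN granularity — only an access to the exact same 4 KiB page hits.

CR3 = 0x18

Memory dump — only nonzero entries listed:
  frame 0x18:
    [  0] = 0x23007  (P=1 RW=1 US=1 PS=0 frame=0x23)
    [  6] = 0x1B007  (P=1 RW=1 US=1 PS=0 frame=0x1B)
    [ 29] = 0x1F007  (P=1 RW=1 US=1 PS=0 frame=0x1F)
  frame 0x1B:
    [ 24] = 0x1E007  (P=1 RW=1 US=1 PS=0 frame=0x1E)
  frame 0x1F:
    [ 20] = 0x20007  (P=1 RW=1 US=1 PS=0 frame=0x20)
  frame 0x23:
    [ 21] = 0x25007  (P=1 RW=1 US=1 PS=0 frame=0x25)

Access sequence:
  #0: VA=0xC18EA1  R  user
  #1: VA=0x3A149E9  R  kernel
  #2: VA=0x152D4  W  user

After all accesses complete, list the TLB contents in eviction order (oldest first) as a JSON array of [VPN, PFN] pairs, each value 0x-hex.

Trace:
#0 VA=0xC18EA1 (r,user):
  L0: frame=0x18 idx=6 entry=0x1B007 [P=1 RW=1 US=1 PS=0]
  L1: frame=0x1B idx=24 entry=0x1E007 [P=1 RW=1 US=1 PS=0]
  ✓ 0x1EEA1  — 2 lookups
#1 VA=0x3A149E9 (r,kernel):
  L0: frame=0x18 idx=29 entry=0x1F007 [P=1 RW=1 US=1 PS=0]
  L1: frame=0x1F idx=20 entry=0x20007 [P=1 RW=1 US=1 PS=0]
  ✓ 0x209E9  — 2 lookups
#2 VA=0x152D4 (w,user):
  L0: frame=0x18 idx=0 entry=0x23007 [P=1 RW=1 US=1 PS=0]
  L1: frame=0x23 idx=21 entry=0x25007 [P=1 RW=1 US=1 PS=0]
  ✓ 0x252D4  — 2 lookups

TLB: [["0x3A14", "0x20"], ["0x15", "0x25"]]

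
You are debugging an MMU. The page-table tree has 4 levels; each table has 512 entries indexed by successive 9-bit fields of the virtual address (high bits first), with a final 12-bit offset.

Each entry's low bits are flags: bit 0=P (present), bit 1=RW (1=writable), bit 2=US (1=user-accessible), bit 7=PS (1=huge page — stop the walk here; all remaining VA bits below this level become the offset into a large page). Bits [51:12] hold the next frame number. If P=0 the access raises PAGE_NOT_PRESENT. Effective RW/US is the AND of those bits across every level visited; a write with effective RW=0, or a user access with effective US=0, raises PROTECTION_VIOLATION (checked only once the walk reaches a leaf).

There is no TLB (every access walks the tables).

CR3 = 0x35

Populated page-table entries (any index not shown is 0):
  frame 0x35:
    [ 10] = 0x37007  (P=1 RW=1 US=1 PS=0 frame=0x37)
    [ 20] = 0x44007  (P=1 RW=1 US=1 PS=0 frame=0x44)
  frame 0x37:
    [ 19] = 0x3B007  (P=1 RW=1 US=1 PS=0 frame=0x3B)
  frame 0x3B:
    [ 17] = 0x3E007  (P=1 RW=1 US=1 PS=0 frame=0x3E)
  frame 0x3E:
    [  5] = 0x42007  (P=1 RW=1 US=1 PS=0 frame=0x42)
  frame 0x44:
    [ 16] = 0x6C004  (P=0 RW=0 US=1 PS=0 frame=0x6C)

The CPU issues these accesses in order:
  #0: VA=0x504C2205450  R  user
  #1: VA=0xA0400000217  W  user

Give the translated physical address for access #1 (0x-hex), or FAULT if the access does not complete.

Per-access translation:
#0 VA=0x504C2205450 (r,user):
  lvl0: tbl 0x35, slot 10 ⇒ 0x37007 (P1/RW1/US1/PS0)
  lvl1: tbl 0x37, slot 19 ⇒ 0x3B007 (P1/RW1/US1/PS0)
  lvl2: tbl 0x3B, slot 17 ⇒ 0x3E007 (P1/RW1/US1/PS0)
  lvl3: tbl 0x3E, slot 5 ⇒ 0x42007 (P1/RW1/US1/PS0)
  ✓ 0x42450  — 4 lookups
#1 VA=0xA0400000217 (w,user):
  lvl0: tbl 0x35, slot 20 ⇒ 0x44007 (P1/RW1/US1/PS0)
  lvl1: tbl 0x44, slot 16 ⇒ 0x6C004 (P0/RW0/US1/PS0)
  → PAGE_NOT_PRESENT  (2 entries read)

Access #1 PA: FAULT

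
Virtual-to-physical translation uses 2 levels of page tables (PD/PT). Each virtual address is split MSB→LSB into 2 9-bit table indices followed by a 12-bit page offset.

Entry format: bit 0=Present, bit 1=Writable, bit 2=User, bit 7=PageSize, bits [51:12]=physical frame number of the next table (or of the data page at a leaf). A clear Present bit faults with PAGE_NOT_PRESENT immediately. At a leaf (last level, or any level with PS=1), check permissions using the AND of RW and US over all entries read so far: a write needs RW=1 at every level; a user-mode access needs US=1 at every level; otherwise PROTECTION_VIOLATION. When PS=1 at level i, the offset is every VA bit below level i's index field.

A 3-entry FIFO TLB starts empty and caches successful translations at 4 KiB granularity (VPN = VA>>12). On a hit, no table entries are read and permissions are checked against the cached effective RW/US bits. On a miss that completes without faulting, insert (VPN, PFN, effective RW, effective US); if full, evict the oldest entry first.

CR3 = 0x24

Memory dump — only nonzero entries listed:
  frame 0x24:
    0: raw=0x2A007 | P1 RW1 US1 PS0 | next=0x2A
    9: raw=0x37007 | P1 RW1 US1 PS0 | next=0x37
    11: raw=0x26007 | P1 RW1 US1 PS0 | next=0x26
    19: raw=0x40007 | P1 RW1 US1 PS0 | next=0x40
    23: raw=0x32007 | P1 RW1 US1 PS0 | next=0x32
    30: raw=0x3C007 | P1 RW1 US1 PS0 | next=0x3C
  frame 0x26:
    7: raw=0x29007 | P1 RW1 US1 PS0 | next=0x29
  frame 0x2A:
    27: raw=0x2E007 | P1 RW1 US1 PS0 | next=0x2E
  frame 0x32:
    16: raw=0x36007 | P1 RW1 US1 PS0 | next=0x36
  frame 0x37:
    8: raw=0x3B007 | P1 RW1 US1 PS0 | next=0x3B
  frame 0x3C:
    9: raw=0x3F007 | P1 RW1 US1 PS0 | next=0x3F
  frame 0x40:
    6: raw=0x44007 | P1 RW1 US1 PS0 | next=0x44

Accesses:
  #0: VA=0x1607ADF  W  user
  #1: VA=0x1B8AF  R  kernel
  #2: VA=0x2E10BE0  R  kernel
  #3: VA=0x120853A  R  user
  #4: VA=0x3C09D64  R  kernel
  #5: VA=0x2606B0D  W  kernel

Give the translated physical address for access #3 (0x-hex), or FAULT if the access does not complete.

Walk each access:
#0 VA=0x1607ADF (w,user):
  L0 @0x24[11] → 0x26007  P=1,RW=1,US=1,PS=0
  L1 @0x26[7] → 0x29007  P=1,RW=1,US=1,PS=0
  ⇒ phys 0x29ADF  [2 reads]
#1 VA=0x1B8AF (r,kernel):
  L0 @0x24[0] → 0x2A007  P=1,RW=1,US=1,PS=0
  L1 @0x2A[27] → 0x2E007  P=1,RW=1,US=1,PS=0
  ⇒ phys 0x2E8AF  [2 reads]
#2 VA=0x2E10BE0 (r,kernel):
  L0 @0x24[23] → 0x32007  P=1,RW=1,US=1,PS=0
  L1 @0x32[16] → 0x36007  P=1,RW=1,US=1,PS=0
  ⇒ phys 0x36BE0  [2 reads]
#3 VA=0x120853A (r,user):
  L0 @0x24[9] → 0x37007  P=1,RW=1,US=1,PS=0
  L1 @0x37[8] → 0x3B007  P=1,RW=1,US=1,PS=0
  ⇒ phys 0x3B53A  [2 reads]
#4 VA=0x3C09D64 (r,kernel):
  L0 @0x24[30] → 0x3C007  P=1,RW=1,US=1,PS=0
  L1 @0x3C[9] → 0x3F007  P=1,RW=1,US=1,PS=0
  ⇒ phys 0x3FD64  [2 reads]
#5 VA=0x2606B0D (w,kernel):
  L0 @0x24[19] → 0x40007  P=1,RW=1,US=1,PS=0
  L1 @0x40[6] → 0x44007  P=1,RW=1,US=1,PS=0
  ⇒ phys 0x44B0D  [2 reads]

Access #3 PA: 0x3B53A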